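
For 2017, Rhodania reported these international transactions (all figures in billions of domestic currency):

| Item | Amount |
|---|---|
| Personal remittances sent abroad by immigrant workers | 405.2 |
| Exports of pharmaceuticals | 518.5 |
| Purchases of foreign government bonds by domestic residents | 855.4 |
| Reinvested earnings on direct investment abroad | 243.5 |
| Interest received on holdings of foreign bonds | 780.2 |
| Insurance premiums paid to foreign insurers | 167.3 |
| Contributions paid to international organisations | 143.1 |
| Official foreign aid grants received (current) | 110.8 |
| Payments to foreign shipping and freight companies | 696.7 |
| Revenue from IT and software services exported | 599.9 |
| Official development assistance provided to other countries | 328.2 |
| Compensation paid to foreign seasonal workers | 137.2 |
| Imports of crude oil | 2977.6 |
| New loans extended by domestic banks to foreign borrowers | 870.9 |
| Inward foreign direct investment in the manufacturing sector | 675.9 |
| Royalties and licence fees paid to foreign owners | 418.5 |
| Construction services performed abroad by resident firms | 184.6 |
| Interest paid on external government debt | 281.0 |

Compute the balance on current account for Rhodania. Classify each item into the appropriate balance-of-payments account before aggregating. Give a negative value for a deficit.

-3117.3

Goods: 518.5 - 2977.6 = -2459.1
Services: 184.6 - 167.3 - 418.5 - 696.7 + 599.9 = -498.0
Primary income: -281.0 + 780.2 - 137.2 + 243.5 = 605.5
Secondary income: -143.1 - 405.2 + 110.8 - 328.2 = -765.7
Current account = (-2459.1) + (-498.0) + 605.5 + (-765.7) = -3117.3
(Excluded from the current account — financial account: purchases of foreign government bonds by domestic residents 855.4, new loans extended by domestic banks to foreign borrowers 870.9, inward foreign direct investment in the manufacturing sector 675.9.)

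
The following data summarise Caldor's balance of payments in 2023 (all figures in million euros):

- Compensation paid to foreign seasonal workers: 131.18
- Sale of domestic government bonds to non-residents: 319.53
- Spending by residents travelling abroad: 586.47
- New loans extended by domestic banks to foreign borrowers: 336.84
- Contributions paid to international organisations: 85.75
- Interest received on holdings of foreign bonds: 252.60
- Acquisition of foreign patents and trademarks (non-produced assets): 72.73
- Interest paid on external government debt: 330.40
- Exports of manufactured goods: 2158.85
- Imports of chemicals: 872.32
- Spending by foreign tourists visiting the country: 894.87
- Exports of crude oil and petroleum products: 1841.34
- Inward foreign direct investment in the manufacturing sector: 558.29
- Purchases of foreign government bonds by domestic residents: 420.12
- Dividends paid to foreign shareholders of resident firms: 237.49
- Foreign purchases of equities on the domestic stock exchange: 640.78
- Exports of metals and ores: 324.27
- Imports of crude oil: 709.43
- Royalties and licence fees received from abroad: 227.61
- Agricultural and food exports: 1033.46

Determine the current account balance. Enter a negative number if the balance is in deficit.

3779.96

Goods: -872.32 + 1033.46 + 2158.85 + 1841.34 + 324.27 - 709.43 = 3776.17
Services: 227.61 - 586.47 + 894.87 = 536.01
Primary income: -330.40 - 237.49 - 131.18 + 252.60 = -446.47
Secondary income: -85.75
Current account = 3776.17 + 536.01 + (-446.47) + (-85.75) = 3779.96
(Excluded from the current account — financial account: sale of domestic government bonds to non-residents 319.53, new loans extended by domestic banks to foreign borrowers 336.84, inward foreign direct investment in the manufacturing sector 558.29, purchases of foreign government bonds by domestic residents 420.12, foreign purchases of equities on the domestic stock exchange 640.78; capital account: acquisition of foreign patents and trademarks (non-produced assets) 72.73.)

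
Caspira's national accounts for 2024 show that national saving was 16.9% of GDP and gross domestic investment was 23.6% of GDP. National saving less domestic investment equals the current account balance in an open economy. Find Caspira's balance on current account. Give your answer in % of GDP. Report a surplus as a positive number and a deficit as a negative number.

S - I = CA (net lending to the rest of the world).
CA = S - I = 16.9 - 23.6 = -6.7

-6.7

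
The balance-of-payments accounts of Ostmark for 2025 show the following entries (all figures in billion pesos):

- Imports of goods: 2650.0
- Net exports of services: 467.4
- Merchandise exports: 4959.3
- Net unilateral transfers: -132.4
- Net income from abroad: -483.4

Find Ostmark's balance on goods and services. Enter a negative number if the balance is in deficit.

2776.7

Goods balance = 4959.3 - 2650.0 = 2309.3
Services balance = 467.4
Trade balance (goods + services) = 2309.3 + 467.4 = 2776.7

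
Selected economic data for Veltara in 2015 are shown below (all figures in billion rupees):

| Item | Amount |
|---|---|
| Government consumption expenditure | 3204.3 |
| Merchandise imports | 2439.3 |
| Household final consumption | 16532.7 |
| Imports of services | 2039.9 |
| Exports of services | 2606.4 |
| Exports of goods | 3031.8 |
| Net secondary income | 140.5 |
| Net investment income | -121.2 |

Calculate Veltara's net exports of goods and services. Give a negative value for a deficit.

Goods balance = 3031.8 - 2439.3 = 592.5
Services balance = 2606.4 - 2039.9 = 566.5
Trade balance (goods + services) = 592.5 + 566.5 = 1159.0

1159.0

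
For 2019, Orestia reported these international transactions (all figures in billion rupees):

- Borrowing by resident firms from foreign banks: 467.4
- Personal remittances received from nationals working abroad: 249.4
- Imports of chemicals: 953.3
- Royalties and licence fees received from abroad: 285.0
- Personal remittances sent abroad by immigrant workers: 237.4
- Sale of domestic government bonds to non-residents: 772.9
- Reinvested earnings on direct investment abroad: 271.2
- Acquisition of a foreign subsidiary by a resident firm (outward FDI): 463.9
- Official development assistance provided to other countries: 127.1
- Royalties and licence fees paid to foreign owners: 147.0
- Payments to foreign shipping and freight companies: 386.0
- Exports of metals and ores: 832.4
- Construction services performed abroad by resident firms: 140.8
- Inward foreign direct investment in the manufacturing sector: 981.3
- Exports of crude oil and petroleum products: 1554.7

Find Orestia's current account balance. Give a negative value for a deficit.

Goods: -953.3 + 1554.7 + 832.4 = 1433.8
Services: -147.0 - 386.0 + 140.8 + 285.0 = -107.2
Primary income: 271.2
Secondary income: 249.4 - 237.4 - 127.1 = -115.1
Current account = 1433.8 + (-107.2) + 271.2 + (-115.1) = 1482.7
(Excluded from the current account — financial account: borrowing by resident firms from foreign banks 467.4, sale of domestic government bonds to non-residents 772.9, acquisition of a foreign subsidiary by a resident firm (outward FDI) 463.9, inward foreign direct investment in the manufacturing sector 981.3.)

1482.7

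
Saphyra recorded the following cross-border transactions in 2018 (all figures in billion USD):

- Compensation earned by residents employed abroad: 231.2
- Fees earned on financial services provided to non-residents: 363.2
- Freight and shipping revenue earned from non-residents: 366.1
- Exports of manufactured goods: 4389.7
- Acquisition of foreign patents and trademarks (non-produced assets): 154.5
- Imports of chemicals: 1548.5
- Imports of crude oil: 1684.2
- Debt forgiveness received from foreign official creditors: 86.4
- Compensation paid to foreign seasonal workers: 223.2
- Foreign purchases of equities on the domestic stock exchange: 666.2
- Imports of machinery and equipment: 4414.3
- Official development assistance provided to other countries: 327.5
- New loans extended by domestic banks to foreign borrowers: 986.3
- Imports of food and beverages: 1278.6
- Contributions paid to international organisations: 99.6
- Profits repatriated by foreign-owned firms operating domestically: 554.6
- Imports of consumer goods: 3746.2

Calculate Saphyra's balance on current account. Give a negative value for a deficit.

Goods: -4414.3 - 1548.5 - 1278.6 - 1684.2 + 4389.7 - 3746.2 = -8282.1
Services: 366.1 + 363.2 = 729.3
Primary income: -554.6 - 223.2 + 231.2 = -546.6
Secondary income: -99.6 - 327.5 = -427.1
Current account = (-8282.1) + 729.3 + (-546.6) + (-427.1) = -8526.5
(Excluded from the current account — capital account: acquisition of foreign patents and trademarks (non-produced assets) 154.5, debt forgiveness received from foreign official creditors 86.4; financial account: foreign purchases of equities on the domestic stock exchange 666.2, new loans extended by domestic banks to foreign borrowers 986.3.)

-8526.5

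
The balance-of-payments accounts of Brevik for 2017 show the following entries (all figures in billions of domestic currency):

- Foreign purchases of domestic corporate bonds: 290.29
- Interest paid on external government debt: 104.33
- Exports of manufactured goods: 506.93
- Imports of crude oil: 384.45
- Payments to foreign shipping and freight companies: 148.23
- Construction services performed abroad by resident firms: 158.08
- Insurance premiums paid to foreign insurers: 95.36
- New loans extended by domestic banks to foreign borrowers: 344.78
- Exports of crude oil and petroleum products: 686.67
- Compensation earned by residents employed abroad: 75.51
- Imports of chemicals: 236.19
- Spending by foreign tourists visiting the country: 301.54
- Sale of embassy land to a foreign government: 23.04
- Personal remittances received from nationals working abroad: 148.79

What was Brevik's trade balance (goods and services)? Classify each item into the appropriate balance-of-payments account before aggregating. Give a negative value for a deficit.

Goods: 686.67 + 506.93 - 236.19 - 384.45 = 572.96
Services: -95.36 + 301.54 - 148.23 + 158.08 = 216.03
Trade balance = 572.96 + 216.03 = 788.99
(Excluded from the trade balance — financial account: foreign purchases of domestic corporate bonds 290.29, new loans extended by domestic banks to foreign borrowers 344.78; primary income: interest paid on external government debt 104.33, compensation earned by residents employed abroad 75.51; capital account: sale of embassy land to a foreign government 23.04; secondary income: personal remittances received from nationals working abroad 148.79.)

788.99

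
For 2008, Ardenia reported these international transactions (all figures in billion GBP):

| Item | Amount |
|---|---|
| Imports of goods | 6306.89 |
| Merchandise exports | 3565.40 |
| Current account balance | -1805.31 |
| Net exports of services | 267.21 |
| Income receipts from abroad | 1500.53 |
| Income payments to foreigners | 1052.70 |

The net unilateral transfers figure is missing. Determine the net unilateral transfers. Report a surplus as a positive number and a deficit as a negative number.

221.14

Current account = goods balance + services balance + net primary income + net secondary income
Sum of the known components = -2026.45
Net unilateral transfers = CA - (known components) = -1805.31 - (-2026.45) = 221.14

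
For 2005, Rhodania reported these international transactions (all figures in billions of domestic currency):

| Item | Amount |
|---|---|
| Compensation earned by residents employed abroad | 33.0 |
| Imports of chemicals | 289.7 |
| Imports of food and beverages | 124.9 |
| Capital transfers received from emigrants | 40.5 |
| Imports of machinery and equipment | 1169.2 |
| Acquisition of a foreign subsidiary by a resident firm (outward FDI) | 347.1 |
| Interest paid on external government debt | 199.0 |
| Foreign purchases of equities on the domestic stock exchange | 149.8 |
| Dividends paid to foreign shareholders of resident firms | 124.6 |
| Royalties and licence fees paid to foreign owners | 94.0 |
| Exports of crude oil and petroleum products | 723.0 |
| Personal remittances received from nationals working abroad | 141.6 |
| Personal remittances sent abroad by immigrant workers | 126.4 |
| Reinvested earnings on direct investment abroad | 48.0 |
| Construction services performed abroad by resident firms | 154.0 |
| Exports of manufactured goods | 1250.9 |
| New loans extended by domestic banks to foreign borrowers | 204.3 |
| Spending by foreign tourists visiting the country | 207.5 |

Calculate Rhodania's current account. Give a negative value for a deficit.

Goods: -289.7 + 1250.9 - 124.9 + 723.0 - 1169.2 = 390.1
Services: 207.5 + 154.0 - 94.0 = 267.5
Primary income: -199.0 + 33.0 - 124.6 + 48.0 = -242.6
Secondary income: 141.6 - 126.4 = 15.2
Current account = 390.1 + 267.5 + (-242.6) + 15.2 = 430.2
(Excluded from the current account — capital account: capital transfers received from emigrants 40.5; financial account: acquisition of a foreign subsidiary by a resident firm (outward FDI) 347.1, foreign purchases of equities on the domestic stock exchange 149.8, new loans extended by domestic banks to foreign borrowers 204.3.)

430.2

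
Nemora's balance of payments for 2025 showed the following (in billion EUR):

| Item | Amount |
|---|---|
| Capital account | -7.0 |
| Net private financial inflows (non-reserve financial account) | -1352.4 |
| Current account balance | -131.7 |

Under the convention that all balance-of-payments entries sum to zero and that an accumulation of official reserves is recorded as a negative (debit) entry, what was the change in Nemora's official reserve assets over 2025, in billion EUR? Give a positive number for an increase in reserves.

Official reserve transactions balance = -((-131.7) + (-7.0) + (-1352.4)) = 1491.1
An accumulation of reserves is recorded as a debit (negative entry), so the change in the stock of reserves is the negative of that balance.
Change in official reserves = -(1491.1) = -1491.1

-1491.1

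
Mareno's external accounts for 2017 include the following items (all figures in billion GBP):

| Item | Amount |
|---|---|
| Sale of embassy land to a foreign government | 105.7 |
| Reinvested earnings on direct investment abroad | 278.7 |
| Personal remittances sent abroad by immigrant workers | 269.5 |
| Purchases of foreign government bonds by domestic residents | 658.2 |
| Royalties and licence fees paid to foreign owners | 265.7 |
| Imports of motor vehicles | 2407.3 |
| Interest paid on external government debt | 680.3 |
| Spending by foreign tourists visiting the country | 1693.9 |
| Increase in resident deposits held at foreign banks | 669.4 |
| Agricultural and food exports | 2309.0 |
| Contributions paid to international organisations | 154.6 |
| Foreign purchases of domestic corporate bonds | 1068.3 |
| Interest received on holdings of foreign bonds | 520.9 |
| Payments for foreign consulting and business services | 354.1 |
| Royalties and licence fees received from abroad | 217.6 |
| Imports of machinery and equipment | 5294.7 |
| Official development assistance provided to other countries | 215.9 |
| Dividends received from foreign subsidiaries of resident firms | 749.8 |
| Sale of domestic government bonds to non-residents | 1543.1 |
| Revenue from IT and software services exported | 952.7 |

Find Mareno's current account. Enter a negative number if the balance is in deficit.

-2919.5

Goods: 2309.0 - 5294.7 - 2407.3 = -5393.0
Services: -354.1 + 952.7 + 217.6 - 265.7 + 1693.9 = 2244.4
Primary income: 278.7 + 749.8 + 520.9 - 680.3 = 869.1
Secondary income: -154.6 - 269.5 - 215.9 = -640.0
Current account = (-5393.0) + 2244.4 + 869.1 + (-640.0) = -2919.5
(Excluded from the current account — capital account: sale of embassy land to a foreign government 105.7; financial account: purchases of foreign government bonds by domestic residents 658.2, increase in resident deposits held at foreign banks 669.4, foreign purchases of domestic corporate bonds 1068.3, sale of domestic government bonds to non-residents 1543.1.)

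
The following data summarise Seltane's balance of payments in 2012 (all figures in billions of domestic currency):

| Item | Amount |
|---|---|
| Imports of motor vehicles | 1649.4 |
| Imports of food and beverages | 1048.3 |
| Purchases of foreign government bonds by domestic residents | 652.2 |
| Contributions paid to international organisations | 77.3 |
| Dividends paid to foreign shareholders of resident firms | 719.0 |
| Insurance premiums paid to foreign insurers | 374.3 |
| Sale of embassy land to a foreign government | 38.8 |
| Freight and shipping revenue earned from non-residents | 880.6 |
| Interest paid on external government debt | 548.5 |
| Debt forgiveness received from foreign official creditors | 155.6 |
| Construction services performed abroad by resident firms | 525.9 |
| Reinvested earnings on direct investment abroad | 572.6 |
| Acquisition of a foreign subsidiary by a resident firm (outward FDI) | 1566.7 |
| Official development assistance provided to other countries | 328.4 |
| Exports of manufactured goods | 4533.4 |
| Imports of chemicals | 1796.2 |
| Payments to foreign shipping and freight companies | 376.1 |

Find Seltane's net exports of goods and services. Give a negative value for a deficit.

Goods: -1649.4 - 1048.3 - 1796.2 + 4533.4 = 39.5
Services: -376.1 + 525.9 + 880.6 - 374.3 = 656.1
Trade balance = 39.5 + 656.1 = 695.6
(Excluded from the trade balance — financial account: purchases of foreign government bonds by domestic residents 652.2, acquisition of a foreign subsidiary by a resident firm (outward FDI) 1566.7; secondary income: contributions paid to international organisations 77.3, official development assistance provided to other countries 328.4; primary income: dividends paid to foreign shareholders of resident firms 719.0, interest paid on external government debt 548.5, reinvested earnings on direct investment abroad 572.6; capital account: sale of embassy land to a foreign government 38.8, debt forgiveness received from foreign official creditors 155.6.)

695.6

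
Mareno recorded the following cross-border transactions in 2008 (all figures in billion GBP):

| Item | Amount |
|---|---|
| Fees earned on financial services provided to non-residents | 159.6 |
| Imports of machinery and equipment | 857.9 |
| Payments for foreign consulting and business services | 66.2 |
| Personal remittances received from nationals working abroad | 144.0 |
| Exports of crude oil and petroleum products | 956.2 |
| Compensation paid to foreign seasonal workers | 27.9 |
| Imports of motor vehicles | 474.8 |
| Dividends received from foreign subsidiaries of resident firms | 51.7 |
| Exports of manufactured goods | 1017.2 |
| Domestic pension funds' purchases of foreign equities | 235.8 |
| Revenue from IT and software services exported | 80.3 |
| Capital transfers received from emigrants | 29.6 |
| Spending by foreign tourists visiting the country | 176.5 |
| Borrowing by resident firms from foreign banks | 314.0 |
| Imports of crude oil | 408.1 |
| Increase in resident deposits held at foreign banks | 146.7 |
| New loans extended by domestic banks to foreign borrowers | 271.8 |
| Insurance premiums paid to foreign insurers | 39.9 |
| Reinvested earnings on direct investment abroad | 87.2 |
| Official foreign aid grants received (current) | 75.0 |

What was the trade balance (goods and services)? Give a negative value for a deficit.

Goods: -857.9 - 474.8 - 408.1 + 1017.2 + 956.2 = 232.6
Services: 80.3 - 39.9 + 159.6 + 176.5 - 66.2 = 310.3
Trade balance = 232.6 + 310.3 = 542.9
(Excluded from the trade balance — secondary income: personal remittances received from nationals working abroad 144.0, official foreign aid grants received (current) 75.0; primary income: compensation paid to foreign seasonal workers 27.9, dividends received from foreign subsidiaries of resident firms 51.7, reinvested earnings on direct investment abroad 87.2; financial account: domestic pension funds' purchases of foreign equities 235.8, borrowing by resident firms from foreign banks 314.0, increase in resident deposits held at foreign banks 146.7, new loans extended by domestic banks to foreign borrowers 271.8; capital account: capital transfers received from emigrants 29.6.)

542.9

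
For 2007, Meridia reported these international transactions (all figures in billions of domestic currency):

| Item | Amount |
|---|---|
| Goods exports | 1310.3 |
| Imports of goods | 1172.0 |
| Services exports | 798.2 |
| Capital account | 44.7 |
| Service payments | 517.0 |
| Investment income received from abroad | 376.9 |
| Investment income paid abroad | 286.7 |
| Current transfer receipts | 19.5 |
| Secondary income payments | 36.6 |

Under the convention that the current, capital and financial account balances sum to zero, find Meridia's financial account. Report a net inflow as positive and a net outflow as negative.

Goods balance = 1310.3 - 1172.0 = 138.3
Services balance = 798.2 - 517.0 = 281.2
Trade balance (goods + services) = 138.3 + 281.2 = 419.5
Net primary income = 376.9 - 286.7 = 90.2
Net secondary income = 19.5 - 36.6 = -17.1
Current account = 419.5 + 90.2 + (-17.1) = 492.6
Financial account = -(492.6 + 44.7) = -537.3

-537.3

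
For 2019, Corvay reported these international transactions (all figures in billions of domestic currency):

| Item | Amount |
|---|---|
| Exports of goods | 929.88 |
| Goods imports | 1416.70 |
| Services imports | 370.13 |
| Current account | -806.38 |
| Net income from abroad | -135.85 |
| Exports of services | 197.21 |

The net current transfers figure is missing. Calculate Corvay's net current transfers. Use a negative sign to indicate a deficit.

Current account = goods balance + services balance + net primary income + net secondary income
Sum of the known components = -795.59
Net current transfers = CA - (known components) = -806.38 - (-795.59) = -10.79

-10.79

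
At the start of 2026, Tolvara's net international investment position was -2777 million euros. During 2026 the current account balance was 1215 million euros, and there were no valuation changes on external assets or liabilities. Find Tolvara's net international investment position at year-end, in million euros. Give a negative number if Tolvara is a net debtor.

With no valuation effects, change in NIIP = current account = 1215
End-of-year NIIP = -2777 + 1215 = -1562

-1562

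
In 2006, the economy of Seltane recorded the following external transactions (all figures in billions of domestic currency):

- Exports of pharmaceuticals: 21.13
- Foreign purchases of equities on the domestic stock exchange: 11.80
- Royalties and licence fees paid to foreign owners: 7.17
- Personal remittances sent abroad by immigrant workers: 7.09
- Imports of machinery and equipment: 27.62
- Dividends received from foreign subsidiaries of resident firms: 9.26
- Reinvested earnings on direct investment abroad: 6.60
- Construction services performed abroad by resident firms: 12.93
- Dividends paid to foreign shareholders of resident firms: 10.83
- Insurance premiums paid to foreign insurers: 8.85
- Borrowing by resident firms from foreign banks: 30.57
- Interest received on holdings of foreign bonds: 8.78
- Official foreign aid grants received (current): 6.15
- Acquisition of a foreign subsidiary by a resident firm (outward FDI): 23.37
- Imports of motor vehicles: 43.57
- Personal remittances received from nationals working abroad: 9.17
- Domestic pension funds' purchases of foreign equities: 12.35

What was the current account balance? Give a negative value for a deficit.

Goods: 21.13 - 43.57 - 27.62 = -50.06
Services: -8.85 - 7.17 + 12.93 = -3.09
Primary income: 9.26 + 8.78 - 10.83 + 6.60 = 13.81
Secondary income: 9.17 + 6.15 - 7.09 = 8.23
Current account = (-50.06) + (-3.09) + 13.81 + 8.23 = -31.11
(Excluded from the current account — financial account: foreign purchases of equities on the domestic stock exchange 11.80, borrowing by resident firms from foreign banks 30.57, acquisition of a foreign subsidiary by a resident firm (outward FDI) 23.37, domestic pension funds' purchases of foreign equities 12.35.)

-31.11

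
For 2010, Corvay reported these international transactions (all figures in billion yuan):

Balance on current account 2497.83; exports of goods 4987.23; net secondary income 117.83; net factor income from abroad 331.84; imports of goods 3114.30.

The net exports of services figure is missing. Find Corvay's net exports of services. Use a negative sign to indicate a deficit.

Current account = goods balance + services balance + net primary income + net secondary income
Sum of the known components = 2322.60
Net exports of services = CA - (known components) = 2497.83 - 2322.60 = 175.23

175.23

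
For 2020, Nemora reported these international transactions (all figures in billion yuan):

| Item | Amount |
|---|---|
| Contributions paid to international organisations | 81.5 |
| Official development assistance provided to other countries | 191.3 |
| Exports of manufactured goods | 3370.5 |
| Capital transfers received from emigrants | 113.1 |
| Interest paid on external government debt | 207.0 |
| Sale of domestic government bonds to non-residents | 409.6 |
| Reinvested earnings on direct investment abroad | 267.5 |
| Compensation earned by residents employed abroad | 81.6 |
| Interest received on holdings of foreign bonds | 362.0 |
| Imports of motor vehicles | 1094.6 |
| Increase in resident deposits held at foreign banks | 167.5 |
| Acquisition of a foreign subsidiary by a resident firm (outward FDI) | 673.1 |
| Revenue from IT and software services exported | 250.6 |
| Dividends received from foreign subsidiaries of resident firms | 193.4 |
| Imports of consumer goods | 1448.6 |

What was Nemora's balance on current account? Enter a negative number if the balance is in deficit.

1502.6

Goods: 3370.5 - 1094.6 - 1448.6 = 827.3
Services: 250.6
Primary income: 193.4 + 267.5 - 207.0 + 362.0 + 81.6 = 697.5
Secondary income: -191.3 - 81.5 = -272.8
Current account = 827.3 + 250.6 + 697.5 + (-272.8) = 1502.6
(Excluded from the current account — capital account: capital transfers received from emigrants 113.1; financial account: sale of domestic government bonds to non-residents 409.6, increase in resident deposits held at foreign banks 167.5, acquisition of a foreign subsidiary by a resident firm (outward FDI) 673.1.)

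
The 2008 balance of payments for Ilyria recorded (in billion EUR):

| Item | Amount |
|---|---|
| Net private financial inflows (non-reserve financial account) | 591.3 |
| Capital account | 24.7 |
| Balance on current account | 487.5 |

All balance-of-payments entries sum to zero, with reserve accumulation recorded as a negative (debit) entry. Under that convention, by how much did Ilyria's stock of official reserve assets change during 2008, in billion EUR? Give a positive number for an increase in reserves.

1103.5

Official reserve transactions balance = -(487.5 + 24.7 + 591.3) = -1103.5
An accumulation of reserves is recorded as a debit (negative entry), so the change in the stock of reserves is the negative of that balance.
Change in official reserves = -(-1103.5) = 1103.5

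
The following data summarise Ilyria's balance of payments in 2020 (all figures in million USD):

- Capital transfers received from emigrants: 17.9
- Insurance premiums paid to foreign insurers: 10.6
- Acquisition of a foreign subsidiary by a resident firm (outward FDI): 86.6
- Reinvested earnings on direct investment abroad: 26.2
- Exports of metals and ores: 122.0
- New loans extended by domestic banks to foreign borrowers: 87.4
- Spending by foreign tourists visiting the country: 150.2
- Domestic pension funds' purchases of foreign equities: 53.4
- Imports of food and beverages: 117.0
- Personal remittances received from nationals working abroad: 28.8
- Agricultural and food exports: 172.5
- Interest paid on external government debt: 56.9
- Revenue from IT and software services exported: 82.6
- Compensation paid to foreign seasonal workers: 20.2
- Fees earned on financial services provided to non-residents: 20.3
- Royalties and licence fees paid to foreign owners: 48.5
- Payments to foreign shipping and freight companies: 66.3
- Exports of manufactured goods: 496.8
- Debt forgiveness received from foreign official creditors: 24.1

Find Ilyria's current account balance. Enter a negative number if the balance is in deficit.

779.9

Goods: 122.0 + 496.8 - 117.0 + 172.5 = 674.3
Services: 150.2 + 82.6 - 10.6 - 48.5 + 20.3 - 66.3 = 127.7
Primary income: 26.2 - 20.2 - 56.9 = -50.9
Secondary income: 28.8
Current account = 674.3 + 127.7 + (-50.9) + 28.8 = 779.9
(Excluded from the current account — capital account: capital transfers received from emigrants 17.9, debt forgiveness received from foreign official creditors 24.1; financial account: acquisition of a foreign subsidiary by a resident firm (outward FDI) 86.6, new loans extended by domestic banks to foreign borrowers 87.4, domestic pension funds' purchases of foreign equities 53.4.)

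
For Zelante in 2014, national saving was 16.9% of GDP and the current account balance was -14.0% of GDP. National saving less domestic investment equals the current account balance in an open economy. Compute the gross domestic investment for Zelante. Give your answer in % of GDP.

S - I = CA (net lending to the rest of the world).
I = S - CA = 16.9 - (-14.0) = 30.9

30.9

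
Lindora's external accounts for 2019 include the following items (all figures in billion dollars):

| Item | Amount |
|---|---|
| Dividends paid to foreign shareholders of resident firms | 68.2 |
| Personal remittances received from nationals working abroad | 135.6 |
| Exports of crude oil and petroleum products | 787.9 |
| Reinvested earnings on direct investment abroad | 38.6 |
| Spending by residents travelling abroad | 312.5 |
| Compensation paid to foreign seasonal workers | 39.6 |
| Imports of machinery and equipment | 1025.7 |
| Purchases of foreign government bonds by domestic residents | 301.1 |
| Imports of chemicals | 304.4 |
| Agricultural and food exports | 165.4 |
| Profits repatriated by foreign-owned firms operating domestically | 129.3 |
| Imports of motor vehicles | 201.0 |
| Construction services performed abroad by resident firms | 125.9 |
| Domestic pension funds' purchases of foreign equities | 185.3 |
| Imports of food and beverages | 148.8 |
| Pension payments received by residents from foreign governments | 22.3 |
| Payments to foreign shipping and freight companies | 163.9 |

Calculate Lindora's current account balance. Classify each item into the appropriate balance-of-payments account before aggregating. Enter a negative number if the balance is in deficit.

-1117.7

Goods: -304.4 + 165.4 + 787.9 - 148.8 - 201.0 - 1025.7 = -726.6
Services: -163.9 - 312.5 + 125.9 = -350.5
Primary income: -129.3 + 38.6 - 39.6 - 68.2 = -198.5
Secondary income: 135.6 + 22.3 = 157.9
Current account = (-726.6) + (-350.5) + (-198.5) + 157.9 = -1117.7
(Excluded from the current account — financial account: purchases of foreign government bonds by domestic residents 301.1, domestic pension funds' purchases of foreign equities 185.3.)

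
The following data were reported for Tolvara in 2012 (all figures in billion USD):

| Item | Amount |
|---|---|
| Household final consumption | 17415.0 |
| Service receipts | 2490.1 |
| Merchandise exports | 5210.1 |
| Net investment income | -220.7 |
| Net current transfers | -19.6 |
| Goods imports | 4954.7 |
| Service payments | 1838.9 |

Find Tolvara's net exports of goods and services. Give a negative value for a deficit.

906.6

Goods balance = 5210.1 - 4954.7 = 255.4
Services balance = 2490.1 - 1838.9 = 651.2
Trade balance (goods + services) = 255.4 + 651.2 = 906.6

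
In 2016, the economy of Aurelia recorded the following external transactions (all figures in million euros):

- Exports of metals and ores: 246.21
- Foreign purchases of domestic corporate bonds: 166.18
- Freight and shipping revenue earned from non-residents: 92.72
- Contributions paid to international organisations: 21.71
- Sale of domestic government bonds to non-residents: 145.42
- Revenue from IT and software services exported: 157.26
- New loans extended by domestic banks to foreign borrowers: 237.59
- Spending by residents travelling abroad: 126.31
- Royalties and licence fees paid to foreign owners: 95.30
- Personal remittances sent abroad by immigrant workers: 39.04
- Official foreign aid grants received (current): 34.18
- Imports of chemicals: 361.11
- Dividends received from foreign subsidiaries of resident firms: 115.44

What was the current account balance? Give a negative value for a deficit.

Goods: 246.21 - 361.11 = -114.90
Services: 157.26 - 126.31 - 95.30 + 92.72 = 28.37
Primary income: 115.44
Secondary income: -21.71 - 39.04 + 34.18 = -26.57
Current account = (-114.90) + 28.37 + 115.44 + (-26.57) = 2.34
(Excluded from the current account — financial account: foreign purchases of domestic corporate bonds 166.18, sale of domestic government bonds to non-residents 145.42, new loans extended by domestic banks to foreign borrowers 237.59.)

2.34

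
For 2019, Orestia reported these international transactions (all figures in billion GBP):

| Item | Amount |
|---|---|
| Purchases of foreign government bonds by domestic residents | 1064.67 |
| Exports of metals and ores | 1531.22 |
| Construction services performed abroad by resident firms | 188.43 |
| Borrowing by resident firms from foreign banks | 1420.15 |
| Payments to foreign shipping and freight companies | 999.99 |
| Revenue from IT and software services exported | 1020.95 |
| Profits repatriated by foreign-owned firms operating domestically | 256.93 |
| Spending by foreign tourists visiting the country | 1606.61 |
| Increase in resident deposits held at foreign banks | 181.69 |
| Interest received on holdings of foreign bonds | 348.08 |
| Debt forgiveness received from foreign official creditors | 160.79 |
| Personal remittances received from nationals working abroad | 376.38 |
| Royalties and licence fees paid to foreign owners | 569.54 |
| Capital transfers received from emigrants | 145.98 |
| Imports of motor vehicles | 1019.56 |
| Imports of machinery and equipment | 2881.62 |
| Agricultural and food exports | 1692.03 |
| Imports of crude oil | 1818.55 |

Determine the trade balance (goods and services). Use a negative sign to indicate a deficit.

Goods: -1019.56 + 1531.22 - 1818.55 - 2881.62 + 1692.03 = -2496.48
Services: -569.54 + 1020.95 + 188.43 - 999.99 + 1606.61 = 1246.46
Trade balance = -2496.48 + 1246.46 = -1250.02
(Excluded from the trade balance — financial account: purchases of foreign government bonds by domestic residents 1064.67, borrowing by resident firms from foreign banks 1420.15, increase in resident deposits held at foreign banks 181.69; primary income: profits repatriated by foreign-owned firms operating domestically 256.93, interest received on holdings of foreign bonds 348.08; capital account: debt forgiveness received from foreign official creditors 160.79, capital transfers received from emigrants 145.98; secondary income: personal remittances received from nationals working abroad 376.38.)

-1250.02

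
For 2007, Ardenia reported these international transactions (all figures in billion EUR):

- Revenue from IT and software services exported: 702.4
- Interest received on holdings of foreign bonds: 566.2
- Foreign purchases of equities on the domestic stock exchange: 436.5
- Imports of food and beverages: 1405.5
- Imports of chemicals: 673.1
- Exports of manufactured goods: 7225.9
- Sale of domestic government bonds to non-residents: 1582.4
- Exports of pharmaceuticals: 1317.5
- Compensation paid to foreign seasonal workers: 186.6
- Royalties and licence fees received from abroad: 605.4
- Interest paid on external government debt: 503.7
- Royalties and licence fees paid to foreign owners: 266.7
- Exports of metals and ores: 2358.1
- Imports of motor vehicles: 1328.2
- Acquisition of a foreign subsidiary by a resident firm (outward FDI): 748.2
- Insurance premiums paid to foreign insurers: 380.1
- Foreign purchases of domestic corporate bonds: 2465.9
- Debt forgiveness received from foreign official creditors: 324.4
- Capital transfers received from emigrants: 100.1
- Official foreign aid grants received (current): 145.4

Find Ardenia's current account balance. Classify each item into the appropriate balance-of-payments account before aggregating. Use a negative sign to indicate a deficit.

Goods: 7225.9 + 1317.5 + 2358.1 - 673.1 - 1405.5 - 1328.2 = 7494.7
Services: 605.4 - 266.7 - 380.1 + 702.4 = 661.0
Primary income: 566.2 - 186.6 - 503.7 = -124.1
Secondary income: 145.4
Current account = 7494.7 + 661.0 + (-124.1) + 145.4 = 8177.0
(Excluded from the current account — financial account: foreign purchases of equities on the domestic stock exchange 436.5, sale of domestic government bonds to non-residents 1582.4, acquisition of a foreign subsidiary by a resident firm (outward FDI) 748.2, foreign purchases of domestic corporate bonds 2465.9; capital account: debt forgiveness received from foreign official creditors 324.4, capital transfers received from emigrants 100.1.)

8177.0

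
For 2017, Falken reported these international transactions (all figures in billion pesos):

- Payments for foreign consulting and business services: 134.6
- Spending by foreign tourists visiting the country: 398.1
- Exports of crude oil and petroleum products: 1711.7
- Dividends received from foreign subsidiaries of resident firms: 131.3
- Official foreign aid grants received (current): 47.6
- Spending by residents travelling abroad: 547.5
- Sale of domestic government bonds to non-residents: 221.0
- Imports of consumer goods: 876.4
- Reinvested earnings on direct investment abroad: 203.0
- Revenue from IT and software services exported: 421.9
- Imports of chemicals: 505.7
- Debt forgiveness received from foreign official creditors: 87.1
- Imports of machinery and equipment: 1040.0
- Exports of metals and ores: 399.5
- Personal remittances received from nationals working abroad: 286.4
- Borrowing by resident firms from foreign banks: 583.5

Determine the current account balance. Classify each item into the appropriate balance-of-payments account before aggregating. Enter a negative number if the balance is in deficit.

Goods: -505.7 - 1040.0 + 399.5 - 876.4 + 1711.7 = -310.9
Services: 398.1 - 547.5 - 134.6 + 421.9 = 137.9
Primary income: 131.3 + 203.0 = 334.3
Secondary income: 47.6 + 286.4 = 334.0
Current account = (-310.9) + 137.9 + 334.3 + 334.0 = 495.3
(Excluded from the current account — financial account: sale of domestic government bonds to non-residents 221.0, borrowing by resident firms from foreign banks 583.5; capital account: debt forgiveness received from foreign official creditors 87.1.)

495.3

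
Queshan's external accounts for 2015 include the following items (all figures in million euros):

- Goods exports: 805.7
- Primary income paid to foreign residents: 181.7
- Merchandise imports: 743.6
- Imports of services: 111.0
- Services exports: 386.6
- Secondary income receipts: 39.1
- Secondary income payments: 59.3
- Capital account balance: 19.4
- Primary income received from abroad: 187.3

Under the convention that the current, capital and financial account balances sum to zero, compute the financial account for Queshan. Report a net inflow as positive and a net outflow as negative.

Goods balance = 805.7 - 743.6 = 62.1
Services balance = 386.6 - 111.0 = 275.6
Trade balance (goods + services) = 62.1 + 275.6 = 337.7
Net primary income = 187.3 - 181.7 = 5.6
Net secondary income = 39.1 - 59.3 = -20.2
Current account = 337.7 + 5.6 + (-20.2) = 323.1
Financial account = -(323.1 + 19.4) = -342.5

-342.5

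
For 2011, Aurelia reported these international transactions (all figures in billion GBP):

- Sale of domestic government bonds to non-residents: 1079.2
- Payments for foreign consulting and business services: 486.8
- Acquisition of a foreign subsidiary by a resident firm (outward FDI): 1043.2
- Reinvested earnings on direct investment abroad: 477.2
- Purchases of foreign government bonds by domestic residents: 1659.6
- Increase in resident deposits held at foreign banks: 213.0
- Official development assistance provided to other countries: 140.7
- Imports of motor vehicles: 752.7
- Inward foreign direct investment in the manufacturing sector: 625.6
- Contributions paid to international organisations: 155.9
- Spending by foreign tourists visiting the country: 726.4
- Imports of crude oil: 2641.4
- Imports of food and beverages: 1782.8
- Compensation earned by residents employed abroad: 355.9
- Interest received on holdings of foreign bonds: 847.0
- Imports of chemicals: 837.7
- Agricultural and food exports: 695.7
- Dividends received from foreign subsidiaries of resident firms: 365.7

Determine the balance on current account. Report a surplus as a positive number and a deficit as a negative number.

Goods: -2641.4 - 837.7 + 695.7 - 752.7 - 1782.8 = -5318.9
Services: -486.8 + 726.4 = 239.6
Primary income: 355.9 + 477.2 + 847.0 + 365.7 = 2045.8
Secondary income: -140.7 - 155.9 = -296.6
Current account = (-5318.9) + 239.6 + 2045.8 + (-296.6) = -3330.1
(Excluded from the current account — financial account: sale of domestic government bonds to non-residents 1079.2, acquisition of a foreign subsidiary by a resident firm (outward FDI) 1043.2, purchases of foreign government bonds by domestic residents 1659.6, increase in resident deposits held at foreign banks 213.0, inward foreign direct investment in the manufacturing sector 625.6.)

-3330.1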